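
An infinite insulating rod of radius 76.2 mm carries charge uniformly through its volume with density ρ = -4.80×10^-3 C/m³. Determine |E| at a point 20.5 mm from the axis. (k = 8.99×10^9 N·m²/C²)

Coaxial Gaussian cylinder, radius r = 20.5 mm, length L (r < R).
Charge inside radius r per length L is ρ·πr²·L, so λ_enc = ρπr² = -6.337e-6 C/m.
By Gauss's law (flux through the curved wall only), E·2πrL = λ_enc L/ε₀.
E = 2k|λ_enc|/r = 2(8.99×10^9)(6.337×10^-6)/(0.0205) = 5.56×10^6 N/C.

5.56×10^6 V/m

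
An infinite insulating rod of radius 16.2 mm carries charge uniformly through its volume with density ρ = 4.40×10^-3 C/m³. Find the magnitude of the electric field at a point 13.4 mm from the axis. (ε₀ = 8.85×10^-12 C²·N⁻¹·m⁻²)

E = 3.33×10^6 N/C

By cylindrical symmetry E is radial; use a coaxial Gaussian cylinder of radius 13.4 mm and length L (r < R).
Enclosed charge per unit length: λ_enc = ρ·πr² = (4.40×10^-3)π(0.0134)² = 2.482e-6 C/m.
Since E is radial and uniform over the curved surface, Φ = E·2πrL = Q_enc/ε₀ = λ_enc L/ε₀.
E = |λ_enc|/(2πε₀r) = (2.482e-6)/(2π·8.85×10^-12·0.0134) = 3.33×10^6 N/C.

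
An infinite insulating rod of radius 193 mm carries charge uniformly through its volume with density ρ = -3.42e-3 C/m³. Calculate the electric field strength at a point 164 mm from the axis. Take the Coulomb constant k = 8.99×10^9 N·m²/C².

|E| ≈ 3.17e7 N/C

Choose a coaxial cylinder of radius r = 164 mm (arbitrary length L) as the Gaussian surface (r < R).
Enclosed charge per unit length: λ_enc = ρ·πr² = (-3.42e-3)π(0.164)² = -2.89×10^-4 C/m.
Since E is radial and uniform over the curved surface, Φ = E·2πrL = Q_enc/ε₀ = λ_enc L/ε₀.
E = 2k|λ_enc|/r = 2(8.99×10^9)(2.89e-4)/(0.164) = 3.17e7 N/C.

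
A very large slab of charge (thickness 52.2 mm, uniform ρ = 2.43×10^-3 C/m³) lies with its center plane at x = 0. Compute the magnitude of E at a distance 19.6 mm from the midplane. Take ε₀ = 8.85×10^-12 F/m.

By symmetry E is perpendicular to the slab. A Gaussian pillbox from −19.6 mm to +19.6 mm (face area A) lies entirely within the slab.
Q_enc = ρ·(2x)·A and flux = 2EA, so 2EA = 2ρxA/ε₀ ⇒ E = |ρ|x/ε₀.
E = (2.43e-3)(0.0196)/(8.85×10^-12) = 5.38×10^6 N/C.

|E| ≈ 5.38e6 N/C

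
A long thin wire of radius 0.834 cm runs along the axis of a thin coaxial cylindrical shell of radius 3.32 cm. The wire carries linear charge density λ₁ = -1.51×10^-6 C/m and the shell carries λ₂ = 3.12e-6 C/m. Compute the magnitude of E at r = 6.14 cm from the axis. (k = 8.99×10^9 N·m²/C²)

|E| = 4.71×10^5 N/C

Choose a coaxial cylinder of radius r = 6.14 cm (arbitrary length L) as the Gaussian surface (r > 3.32 cm, enclosing both).
λ_enc = λ₁ + λ₂ = (-1.51e-6) + (3.12×10^-6) = 1.61×10^-6 C/m.
Applying ∮E·dA = Q_enc/ε₀ with the end caps contributing no flux:
E = 2k|λ_enc|/r = 2(8.99×10^9)(1.61e-6)/(0.0614) = 4.71×10^5 N/C.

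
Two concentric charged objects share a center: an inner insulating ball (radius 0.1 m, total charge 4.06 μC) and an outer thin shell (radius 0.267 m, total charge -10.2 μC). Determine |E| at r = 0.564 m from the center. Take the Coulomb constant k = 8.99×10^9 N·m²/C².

Symmetry ⇒ E = E(r) r̂. Gaussian sphere of radius r = 0.564 m (r > 0.267 m, enclosing both).
Q_enc = (4.06 μC) + (-10.2 μC) = -6.14×10^-6 C.
Gauss's law: E·4πr² = Q_enc/ε₀.
E = k|Q_enc|/r² = (8.99×10^9)(6.14×10^-6)/(0.564)² = 1.74×10^5 N/C.

1.74×10^5 N/C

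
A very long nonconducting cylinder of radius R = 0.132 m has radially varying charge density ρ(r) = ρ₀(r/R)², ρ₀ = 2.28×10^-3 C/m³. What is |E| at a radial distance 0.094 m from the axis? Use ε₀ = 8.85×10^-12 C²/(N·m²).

3.07×10^6 V/m

By cylindrical symmetry E is radial; use a coaxial Gaussian cylinder of radius 0.094 m and length L (r < R).
λ_enc = ∫₀^r ρ(r')·2πr' dr' = (2πρ₀/R²)·r^4/4 = 1.605×10^-5 C/m.
Gauss's law: E·2πrL = λ_enc L/ε₀.
E = |λ_enc|/(2πε₀r) = (1.605×10^-5)/(2π·8.85×10^-12·0.094) = 3.07e6 N/C.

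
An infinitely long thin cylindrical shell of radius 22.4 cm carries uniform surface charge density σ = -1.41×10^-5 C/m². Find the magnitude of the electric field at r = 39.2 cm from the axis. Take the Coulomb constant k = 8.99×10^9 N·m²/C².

9.10×10^5 V/m

Choose a coaxial cylinder of radius r = 39.2 cm (arbitrary length L) as the Gaussian surface (r > 22.4 cm).
The whole shell is enclosed: λ_enc = σ·2πR = (-1.41×10^-5)·2π·(0.224) = -1.984×10^-5 C/m.
Gauss's law: E·2πrL = λ_enc L/ε₀.
E = 2k|λ_enc|/r = 2(8.99×10^9)(1.984×10^-5)/(0.392) = 9.10e5 N/C.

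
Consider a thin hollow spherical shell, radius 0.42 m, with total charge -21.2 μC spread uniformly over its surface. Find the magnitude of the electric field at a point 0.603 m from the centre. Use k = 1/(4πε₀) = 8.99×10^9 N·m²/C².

|E| ≈ 5.24×10^5 N/C

By spherical symmetry E is radial; choose a Gaussian sphere of radius r = 0.603 m (r > 0.42 m).
The entire shell is enclosed: Q_enc = -2.12e-5 C.
Since E is radial and uniform over the Gaussian sphere, Φ = E·4πr² = Q_enc/ε₀.
E = k|Q_enc|/r² = (8.99×10^9)(2.12×10^-5)/(0.603)² = 5.24e5 N/C.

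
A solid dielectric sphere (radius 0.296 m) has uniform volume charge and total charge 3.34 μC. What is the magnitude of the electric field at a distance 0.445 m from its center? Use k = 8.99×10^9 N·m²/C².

1.52×10^5 N/C

Use a concentric Gaussian sphere at r = 0.445 m (r > R, so the entire charge is enclosed).
Q_enc = 3.34 μC = 3.34e-6 C.
Gauss's law: E·4πr² = Q_enc/ε₀.
E = k|Q_enc|/r² = (8.99×10^9)(3.34×10^-6)/(0.445)² = 1.52e5 N/C.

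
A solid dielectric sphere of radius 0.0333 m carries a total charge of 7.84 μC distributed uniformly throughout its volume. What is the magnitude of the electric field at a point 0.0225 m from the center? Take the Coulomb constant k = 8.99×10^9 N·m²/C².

E ≈ 4.29e7 V/m

Take a concentric spherical Gaussian surface of radius r = 0.0225 m (r < R).
For a uniform sphere the enclosed fraction is (r/R)³, so Q_enc = (7.84 μC)(0.0225/0.0333)³ = 2.418×10^-6 C.
By Gauss's law, ∮E·dA = E·4πr² = Q_enc/ε₀.
E = k|Q_enc|/r² = (8.99×10^9)(2.418×10^-6)/(0.0225)² = 4.29e7 N/C.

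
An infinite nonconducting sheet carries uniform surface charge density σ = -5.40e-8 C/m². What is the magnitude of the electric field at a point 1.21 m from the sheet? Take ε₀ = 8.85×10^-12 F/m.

3.05e3 V/m

The symmetry is planar: E is normal to the sheet and the same magnitude on both sides. Take a pillbox straddling the sheet with end-cap area A.
Flux Φ = 2EA and Q_enc = σA, so 2EA = σA/ε₀ ⇒ E = |σ|/(2ε₀), independent of distance.
E = |σ|/(2ε₀) = (5.40e-8)/(2·8.85×10^-12) = 3.05×10^3 N/C.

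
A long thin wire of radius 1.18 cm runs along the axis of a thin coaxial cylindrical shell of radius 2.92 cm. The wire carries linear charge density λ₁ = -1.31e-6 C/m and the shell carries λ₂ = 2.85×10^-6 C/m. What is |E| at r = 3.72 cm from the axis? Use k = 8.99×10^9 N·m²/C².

By cylindrical symmetry E is radial; use a coaxial Gaussian cylinder of radius 3.72 cm and length L (r > 2.92 cm, enclosing both).
λ_enc = λ₁ + λ₂ = (-1.31e-6) + (2.85×10^-6) = 1.54×10^-6 C/m.
Applying ∮E·dA = Q_enc/ε₀ with the end caps contributing no flux:
E = 2k|λ_enc|/r = 2(8.99×10^9)(1.54×10^-6)/(0.0372) = 7.44e5 N/C.

7.44e5 N/C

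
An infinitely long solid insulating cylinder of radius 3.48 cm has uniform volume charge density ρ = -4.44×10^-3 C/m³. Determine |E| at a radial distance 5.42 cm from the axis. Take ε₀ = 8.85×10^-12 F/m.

Coaxial Gaussian cylinder, radius r = 5.42 cm, length L (r > 3.48 cm, full cross-section enclosed).
λ_enc = ρ·πR² = (-4.44×10^-3)π(0.0348)² = -1.689e-5 C/m.
Since E is radial and uniform over the curved surface, Φ = E·2πrL = Q_enc/ε₀ = λ_enc L/ε₀.
E = |λ_enc|/(2πε₀r) = (1.689×10^-5)/(2π·8.85×10^-12·0.0542) = 5.60e6 N/C.

|E| = 5.60e6 V/m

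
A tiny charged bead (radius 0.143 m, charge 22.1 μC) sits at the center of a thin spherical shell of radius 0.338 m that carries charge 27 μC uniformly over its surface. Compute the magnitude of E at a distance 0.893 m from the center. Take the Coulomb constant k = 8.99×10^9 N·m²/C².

E = 5.54e5 N/C

Symmetry ⇒ E = E(r) r̂. Gaussian sphere of radius r = 0.893 m (r > 0.338 m, enclosing both).
Q_enc = (22.1 μC) + (27 μC) = 4.91e-5 C.
Applying ∮E·dA = Q_enc/ε₀ with Φ = E(4πr²):
E = k|Q_enc|/r² = (8.99×10^9)(4.91×10^-5)/(0.893)² = 5.54×10^5 N/C.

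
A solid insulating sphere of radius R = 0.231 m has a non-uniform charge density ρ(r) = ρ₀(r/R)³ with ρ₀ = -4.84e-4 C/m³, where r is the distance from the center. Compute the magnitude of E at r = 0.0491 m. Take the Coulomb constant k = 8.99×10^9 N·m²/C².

E ≈ 4.30×10^3 N/C

Use a concentric Gaussian sphere at r = 0.0491 m (r < R).
Q_enc = ∫₀^r ρ(r')·4πr'² dr' = (4πρ₀/R³) ∫₀^r r'^5 dr' = 4πρ₀ r^6/(6·R³) = -1.152e-9 C.
By Gauss's law, ∮E·dA = E·4πr² = Q_enc/ε₀.
E = k|Q_enc|/r² = (8.99×10^9)(1.152×10^-9)/(0.0491)² = 4.30×10^3 N/C.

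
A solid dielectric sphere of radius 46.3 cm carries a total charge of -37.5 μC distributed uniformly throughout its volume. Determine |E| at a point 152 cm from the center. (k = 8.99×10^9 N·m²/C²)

Use a concentric Gaussian sphere at r = 152 cm (r > R, so the entire charge is enclosed).
Q_enc = -37.5 μC = -3.75×10^-5 C.
Gauss's law: E·4πr² = Q_enc/ε₀.
E = k|Q_enc|/r² = (8.99×10^9)(3.75e-5)/(1.52)² = 1.46e5 N/C.

1.46×10^5 N/C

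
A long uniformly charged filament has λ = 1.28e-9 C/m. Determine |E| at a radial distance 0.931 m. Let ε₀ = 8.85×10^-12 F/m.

Coaxial Gaussian cylinder, radius r = 0.931 m, length L.
Q_enc = λL, so λ_enc = 1.28×10^-9 C/m.
Applying ∮E·dA = Q_enc/ε₀ with the end caps contributing no flux:
E = |λ_enc|/(2πε₀r) = (1.28×10^-9)/(2π·8.85×10^-12·0.931) = 24.7 N/C.

24.7 N/C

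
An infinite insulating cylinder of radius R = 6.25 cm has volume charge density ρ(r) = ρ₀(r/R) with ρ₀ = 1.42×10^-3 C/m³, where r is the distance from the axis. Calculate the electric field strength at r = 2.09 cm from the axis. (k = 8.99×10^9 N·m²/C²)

Take a coaxial cylindrical Gaussian surface of radius r = 2.09 cm and length L (r < R).
Integrating ρ over the cross-section to radius r: λ_enc = (2πρ₀/R) ∫₀^r r'^2 dr' = 2πρ₀ r^3/(3·R) = 4.344e-7 C/m.
By Gauss's law (flux through the curved wall only), E·2πrL = λ_enc L/ε₀.
E = 2k|λ_enc|/r = 2(8.99×10^9)(4.344×10^-7)/(0.0209) = 3.74×10^5 N/C.

|E| = 3.74×10^5 V/m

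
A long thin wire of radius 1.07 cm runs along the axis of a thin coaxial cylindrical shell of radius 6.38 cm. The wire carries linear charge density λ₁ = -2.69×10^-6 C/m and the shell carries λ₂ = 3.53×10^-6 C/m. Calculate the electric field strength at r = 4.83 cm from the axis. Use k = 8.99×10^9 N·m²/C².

Take a coaxial cylindrical Gaussian surface of radius r = 4.83 cm and length L (between the conductors, 1.07 cm < r < 6.38 cm).
The shell at 6.38 cm lies outside the Gaussian surface, so λ_enc = λ₁ = -2.69e-6 C/m.
Since E is radial and uniform over the curved surface, Φ = E·2πrL = Q_enc/ε₀ = λ_enc L/ε₀.
E = 2k|λ_enc|/r = 2(8.99×10^9)(2.69e-6)/(0.0483) = 1.00×10^6 N/C.

|E| = 1.00×10^6 V/m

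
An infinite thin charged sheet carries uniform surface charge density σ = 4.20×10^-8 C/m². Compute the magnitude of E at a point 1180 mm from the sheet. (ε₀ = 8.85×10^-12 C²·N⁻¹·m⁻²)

2.37×10^3 N/C

By planar symmetry E is perpendicular to the sheet and uniform; use a Gaussian pillbox with flat faces of area A on each side of the sheet.
Flux Φ = 2EA and Q_enc = σA, so 2EA = σA/ε₀ ⇒ E = |σ|/(2ε₀), independent of distance.
E = |σ|/(2ε₀) = (4.20×10^-8)/(2·8.85×10^-12) = 2.37×10^3 N/C.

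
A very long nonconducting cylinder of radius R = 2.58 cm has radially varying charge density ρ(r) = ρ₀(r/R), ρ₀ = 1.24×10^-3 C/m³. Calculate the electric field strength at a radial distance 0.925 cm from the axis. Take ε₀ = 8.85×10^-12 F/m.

1.55×10^5 V/m

Choose a coaxial cylinder of radius r = 0.925 cm (arbitrary length L) as the Gaussian surface (r < R).
Integrating ρ over the cross-section to radius r: λ_enc = (2πρ₀/R) ∫₀^r r'^2 dr' = 2πρ₀ r^3/(3·R) = 7.967e-8 C/m.
Applying ∮E·dA = Q_enc/ε₀ with the end caps contributing no flux:
E = |λ_enc|/(2πε₀r) = (7.967×10^-8)/(2π·8.85×10^-12·0.00925) = 1.55×10^5 N/C.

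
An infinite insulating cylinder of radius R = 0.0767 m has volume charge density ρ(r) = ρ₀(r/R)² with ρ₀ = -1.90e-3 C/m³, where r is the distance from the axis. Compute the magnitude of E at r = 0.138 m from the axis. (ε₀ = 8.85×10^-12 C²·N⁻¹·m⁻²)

Coaxial Gaussian cylinder, radius r = 0.138 m, length L (r > R, full charge per length enclosed).
λ_enc = 2π ∫₀^R ρ₀(r'/R)^2 r' dr' = 2πρ₀R²/4 = -1.756e-5 C/m.
Applying ∮E·dA = Q_enc/ε₀ with the end caps contributing no flux:
E = |λ_enc|/(2πε₀r) = (1.756×10^-5)/(2π·8.85×10^-12·0.138) = 2.29×10^6 N/C.

|E| = 2.29e6 N/C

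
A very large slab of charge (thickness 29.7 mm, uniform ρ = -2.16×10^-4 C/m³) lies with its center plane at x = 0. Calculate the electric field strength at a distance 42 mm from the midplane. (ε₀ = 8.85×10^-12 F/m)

E ≈ 3.62×10^5 N/C

The point |x| = 42 mm lies outside the slab (half-thickness 0.01485 m). A symmetric pillbox spanning the full slab encloses Q_enc = ρ·d·A.
Flux = 2EA ⇒ E = |ρ|d/(2ε₀), independent of distance outside.
E = (2.16×10^-4)(0.0297)/(2·8.85×10^-12) = 3.62e5 N/C.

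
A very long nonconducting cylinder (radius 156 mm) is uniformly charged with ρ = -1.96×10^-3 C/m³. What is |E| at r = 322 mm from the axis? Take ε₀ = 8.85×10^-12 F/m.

|E| = 8.37×10^6 V/m

Coaxial Gaussian cylinder, radius r = 322 mm, length L (r > 156 mm, full cross-section enclosed).
λ_enc = ρ·πR² = (-1.96e-3)π(0.156)² = -1.498e-4 C/m.
Since E is radial and uniform over the curved surface, Φ = E·2πrL = Q_enc/ε₀ = λ_enc L/ε₀.
E = |λ_enc|/(2πε₀r) = (1.498×10^-4)/(2π·8.85×10^-12·0.322) = 8.37×10^6 N/C.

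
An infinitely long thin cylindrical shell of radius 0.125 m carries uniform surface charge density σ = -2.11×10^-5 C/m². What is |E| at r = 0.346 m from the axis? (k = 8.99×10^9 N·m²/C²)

Take a coaxial cylindrical Gaussian surface of radius r = 0.346 m and length L (r > 0.125 m).
The whole shell is enclosed: λ_enc = σ·2πR = (-2.11×10^-5)·2π·(0.125) = -1.657e-5 C/m.
Since E is radial and uniform over the curved surface, Φ = E·2πrL = Q_enc/ε₀ = λ_enc L/ε₀.
E = 2k|λ_enc|/r = 2(8.99×10^9)(1.657×10^-5)/(0.346) = 8.61×10^5 N/C.

E ≈ 8.61×10^5 V/m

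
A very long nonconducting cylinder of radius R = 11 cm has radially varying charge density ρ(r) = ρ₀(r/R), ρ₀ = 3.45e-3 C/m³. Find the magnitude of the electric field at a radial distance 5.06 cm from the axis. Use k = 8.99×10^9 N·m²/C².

3.02×10^6 N/C

Coaxial Gaussian cylinder, radius r = 5.06 cm, length L (r < R).
Integrating ρ over the cross-section to radius r: λ_enc = (2πρ₀/R) ∫₀^r r'^2 dr' = 2πρ₀ r^3/(3·R) = 8.51e-6 C/m.
Since E is radial and uniform over the curved surface, Φ = E·2πrL = Q_enc/ε₀ = λ_enc L/ε₀.
E = 2k|λ_enc|/r = 2(8.99×10^9)(8.51e-6)/(0.0506) = 3.02×10^6 N/C.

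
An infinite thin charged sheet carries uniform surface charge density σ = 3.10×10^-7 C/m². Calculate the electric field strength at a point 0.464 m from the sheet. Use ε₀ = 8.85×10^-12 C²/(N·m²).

1.75e4 N/C

By planar symmetry E is perpendicular to the sheet and uniform; use a Gaussian pillbox with flat faces of area A on each side of the sheet.
Only the two end caps contribute flux: Φ = 2EA. With Q_enc = σA, Gauss's law gives E = |σ|/(2ε₀).
E = |σ|/(2ε₀) = (3.10e-7)/(2·8.85×10^-12) = 1.75×10^4 N/C.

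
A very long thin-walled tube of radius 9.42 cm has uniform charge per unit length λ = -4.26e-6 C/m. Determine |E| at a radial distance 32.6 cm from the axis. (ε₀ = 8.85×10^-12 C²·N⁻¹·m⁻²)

Choose a coaxial cylinder of radius r = 32.6 cm (arbitrary length L) as the Gaussian surface (r > 9.42 cm).
The full line charge is enclosed: λ_enc = -4.26×10^-6 C/m.
Since E is radial and uniform over the curved surface, Φ = E·2πrL = Q_enc/ε₀ = λ_enc L/ε₀.
E = |λ_enc|/(2πε₀r) = (4.26×10^-6)/(2π·8.85×10^-12·0.326) = 2.35e5 N/C.

E ≈ 2.35e5 N/C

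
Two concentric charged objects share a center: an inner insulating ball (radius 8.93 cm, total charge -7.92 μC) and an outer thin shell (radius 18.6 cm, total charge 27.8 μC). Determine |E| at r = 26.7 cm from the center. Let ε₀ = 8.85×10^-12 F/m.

By spherical symmetry E is radial; choose a Gaussian sphere of radius r = 26.7 cm (r > 18.6 cm, enclosing both).
Q_enc = (-7.92 μC) + (27.8 μC) = 1.988×10^-5 C.
Since E is radial and uniform over the Gaussian sphere, Φ = E·4πr² = Q_enc/ε₀.
E = |Q_enc|/(4πε₀r²) = (1.988×10^-5)/(4π·8.85×10^-12·(0.267)²) = 2.51e6 N/C.

E = 2.51×10^6 N/C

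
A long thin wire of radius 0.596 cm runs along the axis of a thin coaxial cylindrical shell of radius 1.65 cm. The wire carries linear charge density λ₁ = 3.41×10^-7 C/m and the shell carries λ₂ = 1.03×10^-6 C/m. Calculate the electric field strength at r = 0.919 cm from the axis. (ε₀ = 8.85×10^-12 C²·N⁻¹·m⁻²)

Choose a coaxial cylinder of radius r = 0.919 cm (arbitrary length L) as the Gaussian surface (between the conductors, 0.596 cm < r < 1.65 cm).
The shell at 1.65 cm lies outside the Gaussian surface, so λ_enc = λ₁ = 3.41e-7 C/m.
Since E is radial and uniform over the curved surface, Φ = E·2πrL = Q_enc/ε₀ = λ_enc L/ε₀.
E = |λ_enc|/(2πε₀r) = (3.41×10^-7)/(2π·8.85×10^-12·0.00919) = 6.67e5 N/C.

6.67×10^5 N/C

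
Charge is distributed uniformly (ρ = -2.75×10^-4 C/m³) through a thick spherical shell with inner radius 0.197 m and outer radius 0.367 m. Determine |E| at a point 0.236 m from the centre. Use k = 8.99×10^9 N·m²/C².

By spherical symmetry E is radial; choose a Gaussian sphere of radius r = 0.236 m (within the shell material, 0.197 m < r < 0.367 m).
Enclosed charge is the volume from a to r: Q_enc = (4π/3)ρ(r³ − a³) = -6.334×10^-6 C.
Applying ∮E·dA = Q_enc/ε₀ with Φ = E(4πr²):
E = k|Q_enc|/r² = (8.99×10^9)(6.334×10^-6)/(0.236)² = 1.02×10^6 N/C.

|E| = 1.02e6 N/C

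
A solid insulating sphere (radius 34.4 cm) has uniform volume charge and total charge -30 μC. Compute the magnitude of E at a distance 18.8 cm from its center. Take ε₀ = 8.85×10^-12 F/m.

By spherical symmetry E is radial; choose a Gaussian sphere of radius r = 18.8 cm (r < R).
Only the charge within r is enclosed: Q_enc = Q·(r/R)³ = (-30 μC)·(18.8 cm/34.4 cm)³ = -4.897×10^-6 C.
Since E is radial and uniform over the Gaussian sphere, Φ = E·4πr² = Q_enc/ε₀.
E = |Q_enc|/(4πε₀r²) = (4.897×10^-6)/(4π·8.85×10^-12·(0.188)²) = 1.25e6 N/C.

1.25×10^6 V/m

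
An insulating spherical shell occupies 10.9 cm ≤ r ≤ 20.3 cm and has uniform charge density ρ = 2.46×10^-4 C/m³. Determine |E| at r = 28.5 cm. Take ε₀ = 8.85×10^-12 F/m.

Take a concentric spherical Gaussian surface of radius r = 28.5 cm (r > 20.3 cm, enclosing the whole shell).
Q_enc = ρ·(4π/3)(b³ − a³) = (2.46e-4)·(4π/3)·((0.203)³ − (0.109)³) = 7.286×10^-6 C.
By Gauss's law, ∮E·dA = E·4πr² = Q_enc/ε₀.
E = |Q_enc|/(4πε₀r²) = (7.286×10^-6)/(4π·8.85×10^-12·(0.285)²) = 8.07×10^5 N/C.

|E| ≈ 8.07×10^5 N/C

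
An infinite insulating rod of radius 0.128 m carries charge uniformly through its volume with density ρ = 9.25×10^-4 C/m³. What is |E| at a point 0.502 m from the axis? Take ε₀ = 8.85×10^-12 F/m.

Take a coaxial cylindrical Gaussian surface of radius r = 0.502 m and length L (r > 0.128 m, full cross-section enclosed).
λ_enc = ρ·πR² = (9.25e-4)π(0.128)² = 4.761×10^-5 C/m.
Gauss's law: E·2πrL = λ_enc L/ε₀.
E = |λ_enc|/(2πε₀r) = (4.761×10^-5)/(2π·8.85×10^-12·0.502) = 1.71×10^6 N/C.

E = 1.71e6 V/m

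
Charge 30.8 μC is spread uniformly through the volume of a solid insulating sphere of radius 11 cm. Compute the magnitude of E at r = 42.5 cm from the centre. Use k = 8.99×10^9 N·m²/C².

Use a concentric Gaussian sphere at r = 42.5 cm (r > R, so the entire charge is enclosed).
Q_enc = 30.8 μC = 3.08e-5 C.
Since E is radial and uniform over the Gaussian sphere, Φ = E·4πr² = Q_enc/ε₀.
E = k|Q_enc|/r² = (8.99×10^9)(3.08×10^-5)/(0.425)² = 1.53e6 N/C.

E = 1.53×10^6 V/m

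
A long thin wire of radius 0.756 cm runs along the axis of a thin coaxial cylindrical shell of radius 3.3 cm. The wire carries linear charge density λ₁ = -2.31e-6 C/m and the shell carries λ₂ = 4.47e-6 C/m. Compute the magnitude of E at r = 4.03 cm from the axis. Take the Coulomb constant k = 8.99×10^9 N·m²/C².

Choose a coaxial cylinder of radius r = 4.03 cm (arbitrary length L) as the Gaussian surface (r > 3.3 cm, enclosing both).
λ_enc = λ₁ + λ₂ = (-2.31e-6) + (4.47e-6) = 2.16×10^-6 C/m.
By Gauss's law (flux through the curved wall only), E·2πrL = λ_enc L/ε₀.
E = 2k|λ_enc|/r = 2(8.99×10^9)(2.16×10^-6)/(0.0403) = 9.64×10^5 N/C.

|E| ≈ 9.64×10^5 N/C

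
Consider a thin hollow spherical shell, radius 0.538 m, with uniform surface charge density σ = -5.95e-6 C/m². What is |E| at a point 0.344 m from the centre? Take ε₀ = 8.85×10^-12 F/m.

E = 0

Take a concentric spherical Gaussian surface of radius r = 0.344 m (inside the shell, r < 0.538 m).
All the charge is outside the Gaussian surface: Q_enc = 0, hence E = 0 everywhere inside the shell.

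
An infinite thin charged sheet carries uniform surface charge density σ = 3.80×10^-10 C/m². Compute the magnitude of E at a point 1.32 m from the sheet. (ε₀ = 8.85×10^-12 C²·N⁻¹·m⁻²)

Choose a cylindrical pillbox piercing the sheet, end faces (area A) parallel to it.
Only the two end caps contribute flux: Φ = 2EA. With Q_enc = σA, Gauss's law gives E = |σ|/(2ε₀).
E = |σ|/(2ε₀) = (3.80×10^-10)/(2·8.85×10^-12) = 21.5 N/C.

E = 21.5 N/C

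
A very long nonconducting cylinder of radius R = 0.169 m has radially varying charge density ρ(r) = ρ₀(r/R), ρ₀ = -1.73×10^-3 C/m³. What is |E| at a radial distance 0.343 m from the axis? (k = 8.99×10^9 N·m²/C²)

5.42e6 N/C

Coaxial Gaussian cylinder, radius r = 0.343 m, length L (r > R, full charge per length enclosed).
λ_enc = 2π ∫₀^R ρ₀(r'/R)^1 r' dr' = 2πρ₀R²/3 = -1.035×10^-4 C/m.
By Gauss's law (flux through the curved wall only), E·2πrL = λ_enc L/ε₀.
E = 2k|λ_enc|/r = 2(8.99×10^9)(1.035×10^-4)/(0.343) = 5.42×10^6 N/C.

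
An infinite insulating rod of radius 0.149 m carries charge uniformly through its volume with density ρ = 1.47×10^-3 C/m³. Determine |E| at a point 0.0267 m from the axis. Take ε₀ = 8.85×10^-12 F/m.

Coaxial Gaussian cylinder, radius r = 0.0267 m, length L (r < R).
Charge inside radius r per length L is ρ·πr²·L, so λ_enc = ρπr² = 3.292×10^-6 C/m.
Applying ∮E·dA = Q_enc/ε₀ with the end caps contributing no flux:
E = |λ_enc|/(2πε₀r) = (3.292×10^-6)/(2π·8.85×10^-12·0.0267) = 2.22×10^6 N/C.

|E| ≈ 2.22×10^6 N/C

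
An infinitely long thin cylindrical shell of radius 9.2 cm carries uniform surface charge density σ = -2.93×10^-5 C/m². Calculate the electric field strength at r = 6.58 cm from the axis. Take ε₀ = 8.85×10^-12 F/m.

E = 0 (no enclosed charge)

Take a coaxial cylindrical Gaussian surface of radius r = 6.58 cm and length L (r < 9.2 cm, inside the shell).
No charge is enclosed, so Gauss's law gives E·2πrL = 0 ⇒ E = 0.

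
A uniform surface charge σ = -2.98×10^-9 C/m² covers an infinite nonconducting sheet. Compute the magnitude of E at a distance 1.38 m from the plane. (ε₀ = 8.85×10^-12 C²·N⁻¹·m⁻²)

|E| ≈ 168 V/m

Choose a cylindrical pillbox piercing the sheet, end faces (area A) parallel to it.
Flux Φ = 2EA and Q_enc = σA, so 2EA = σA/ε₀ ⇒ E = |σ|/(2ε₀), independent of distance.
E = |σ|/(2ε₀) = (2.98×10^-9)/(2·8.85×10^-12) = 168 N/C.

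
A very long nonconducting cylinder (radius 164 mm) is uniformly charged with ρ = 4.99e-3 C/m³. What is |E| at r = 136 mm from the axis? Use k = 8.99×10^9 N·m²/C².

By cylindrical symmetry E is radial; use a coaxial Gaussian cylinder of radius 136 mm and length L (r < R).
Enclosed charge per unit length: λ_enc = ρ·πr² = (4.99×10^-3)π(0.136)² = 2.90×10^-4 C/m.
Gauss's law: E·2πrL = λ_enc L/ε₀.
E = 2k|λ_enc|/r = 2(8.99×10^9)(2.90×10^-4)/(0.136) = 3.83×10^7 N/C.

E ≈ 3.83×10^7 N/C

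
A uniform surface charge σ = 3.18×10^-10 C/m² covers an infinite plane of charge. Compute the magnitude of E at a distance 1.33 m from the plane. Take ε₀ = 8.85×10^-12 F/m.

E ≈ 18 N/C

By planar symmetry E is perpendicular to the sheet and uniform; use a Gaussian pillbox with flat faces of area A on each side of the sheet.
Flux Φ = 2EA and Q_enc = σA, so 2EA = σA/ε₀ ⇒ E = |σ|/(2ε₀), independent of distance.
E = |σ|/(2ε₀) = (3.18×10^-10)/(2·8.85×10^-12) = 18 N/C.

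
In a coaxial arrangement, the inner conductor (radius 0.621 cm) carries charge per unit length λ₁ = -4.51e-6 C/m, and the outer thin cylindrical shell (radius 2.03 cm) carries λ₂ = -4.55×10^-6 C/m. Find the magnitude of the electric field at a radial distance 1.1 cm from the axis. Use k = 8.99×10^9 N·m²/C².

E ≈ 7.37×10^6 N/C

By cylindrical symmetry E is radial; use a coaxial Gaussian cylinder of radius 1.1 cm and length L (between the conductors, 0.621 cm < r < 2.03 cm).
The shell at 2.03 cm lies outside the Gaussian surface, so λ_enc = λ₁ = -4.51e-6 C/m.
By Gauss's law (flux through the curved wall only), E·2πrL = λ_enc L/ε₀.
E = 2k|λ_enc|/r = 2(8.99×10^9)(4.51e-6)/(0.011) = 7.37e6 N/C.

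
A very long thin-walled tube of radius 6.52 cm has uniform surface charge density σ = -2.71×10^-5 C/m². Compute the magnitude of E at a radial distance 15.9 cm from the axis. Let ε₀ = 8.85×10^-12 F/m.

|E| ≈ 1.26×10^6 N/C

Coaxial Gaussian cylinder, radius r = 15.9 cm, length L (r > 6.52 cm).
The whole shell is enclosed: λ_enc = σ·2πR = (-2.71×10^-5)·2π·(0.0652) = -1.11×10^-5 C/m.
By Gauss's law (flux through the curved wall only), E·2πrL = λ_enc L/ε₀.
E = |λ_enc|/(2πε₀r) = (1.11×10^-5)/(2π·8.85×10^-12·0.159) = 1.26×10^6 N/C.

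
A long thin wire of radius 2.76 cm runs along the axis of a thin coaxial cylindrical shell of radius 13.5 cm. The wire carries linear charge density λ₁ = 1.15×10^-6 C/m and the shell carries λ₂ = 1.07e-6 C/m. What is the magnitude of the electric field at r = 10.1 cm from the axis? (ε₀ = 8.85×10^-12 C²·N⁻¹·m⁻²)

E ≈ 2.05e5 N/C

Choose a coaxial cylinder of radius r = 10.1 cm (arbitrary length L) as the Gaussian surface (between the conductors, 2.76 cm < r < 13.5 cm).
The shell at 13.5 cm lies outside the Gaussian surface, so λ_enc = λ₁ = 1.15×10^-6 C/m.
Gauss's law: E·2πrL = λ_enc L/ε₀.
E = |λ_enc|/(2πε₀r) = (1.15×10^-6)/(2π·8.85×10^-12·0.101) = 2.05×10^5 N/C.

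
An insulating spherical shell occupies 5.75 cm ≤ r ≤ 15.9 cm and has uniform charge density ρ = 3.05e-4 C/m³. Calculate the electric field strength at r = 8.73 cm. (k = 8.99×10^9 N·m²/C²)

Take a concentric spherical Gaussian surface of radius r = 8.73 cm (within the shell material, 5.75 cm < r < 15.9 cm).
Only the shell between 5.75 cm and r is enclosed: Q_enc = ρ·(4π/3)(r³ − a³) = (3.05×10^-4)·(4π/3)·((0.0873)³ − (0.0575)³) = 6.071e-7 C.
By Gauss's law, ∮E·dA = E·4πr² = Q_enc/ε₀.
E = k|Q_enc|/r² = (8.99×10^9)(6.071e-7)/(0.0873)² = 7.16×10^5 N/C.

E = 7.16×10^5 N/C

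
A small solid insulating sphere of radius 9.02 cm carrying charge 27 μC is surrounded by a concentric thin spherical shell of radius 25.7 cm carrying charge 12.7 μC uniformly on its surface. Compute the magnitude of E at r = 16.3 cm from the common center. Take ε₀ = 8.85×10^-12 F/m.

E = 9.14×10^6 V/m

Take a concentric spherical Gaussian surface of radius r = 16.3 cm (between the bodies, 9.02 cm < r < 25.7 cm).
The shell at 25.7 cm lies outside the Gaussian surface, so Q_enc = 27 μC = 2.70×10^-5 C.
Applying ∮E·dA = Q_enc/ε₀ with Φ = E(4πr²):
E = |Q_enc|/(4πε₀r²) = (2.70e-5)/(4π·8.85×10^-12·(0.163)²) = 9.14×10^6 N/C.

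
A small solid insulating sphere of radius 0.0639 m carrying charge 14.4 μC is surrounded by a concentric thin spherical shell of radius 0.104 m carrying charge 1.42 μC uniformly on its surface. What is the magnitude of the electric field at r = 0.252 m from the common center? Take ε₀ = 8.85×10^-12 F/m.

Symmetry ⇒ E = E(r) r̂. Gaussian sphere of radius r = 0.252 m (r > 0.104 m, enclosing both).
Q_enc = (14.4 μC) + (1.42 μC) = 1.582×10^-5 C.
Since E is radial and uniform over the Gaussian sphere, Φ = E·4πr² = Q_enc/ε₀.
E = |Q_enc|/(4πε₀r²) = (1.582e-5)/(4π·8.85×10^-12·(0.252)²) = 2.24e6 N/C.

|E| = 2.24×10^6 N/C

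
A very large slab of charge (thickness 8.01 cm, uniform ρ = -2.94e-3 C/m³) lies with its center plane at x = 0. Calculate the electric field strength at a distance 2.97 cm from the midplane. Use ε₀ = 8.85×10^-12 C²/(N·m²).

By symmetry E is perpendicular to the slab. A Gaussian pillbox from −2.97 cm to +2.97 cm (face area A) lies entirely within the slab.
Q_enc = ρ·(2x)·A and flux = 2EA, so 2EA = 2ρxA/ε₀ ⇒ E = |ρ|x/ε₀.
E = (2.94×10^-3)(0.0297)/(8.85×10^-12) = 9.87×10^6 N/C.

|E| = 9.87×10^6 V/m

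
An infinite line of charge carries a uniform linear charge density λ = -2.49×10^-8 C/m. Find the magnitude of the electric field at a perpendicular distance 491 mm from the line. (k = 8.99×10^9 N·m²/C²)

Coaxial Gaussian cylinder, radius r = 491 mm, length L.
Q_enc = λL, so λ_enc = -2.49×10^-8 C/m.
By Gauss's law (flux through the curved wall only), E·2πrL = λ_enc L/ε₀.
E = 2k|λ_enc|/r = 2(8.99×10^9)(2.49e-8)/(0.491) = 912 N/C.

E ≈ 912 N/C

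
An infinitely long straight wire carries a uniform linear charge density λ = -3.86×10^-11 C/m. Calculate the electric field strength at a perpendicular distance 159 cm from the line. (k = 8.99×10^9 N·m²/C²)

|E| ≈ 0.436 N/C

Coaxial Gaussian cylinder, radius r = 159 cm, length L.
Q_enc = λL, so λ_enc = -3.86×10^-11 C/m.
Gauss's law: E·2πrL = λ_enc L/ε₀.
E = 2k|λ_enc|/r = 2(8.99×10^9)(3.86e-11)/(1.59) = 0.436 N/C.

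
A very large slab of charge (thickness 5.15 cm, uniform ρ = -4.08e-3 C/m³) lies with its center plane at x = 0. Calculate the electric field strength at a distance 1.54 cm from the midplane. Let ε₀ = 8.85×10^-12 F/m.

By symmetry E is perpendicular to the slab. A Gaussian pillbox from −1.54 cm to +1.54 cm (face area A) lies entirely within the slab.
Q_enc = ρ·(2x)·A and flux = 2EA, so 2EA = 2ρxA/ε₀ ⇒ E = |ρ|x/ε₀.
E = (4.08×10^-3)(0.0154)/(8.85×10^-12) = 7.10e6 N/C.

E = 7.10e6 V/m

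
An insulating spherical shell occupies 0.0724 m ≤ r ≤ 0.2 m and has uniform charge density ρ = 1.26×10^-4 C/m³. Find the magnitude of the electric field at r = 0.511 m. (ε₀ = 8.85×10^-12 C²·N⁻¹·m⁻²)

1.38e5 N/C

Use a concentric Gaussian sphere at r = 0.511 m (r > 0.2 m, enclosing the whole shell).
Q_enc = ρ·(4π/3)(b³ − a³) = (1.26e-4)·(4π/3)·((0.2)³ − (0.0724)³) = 4.022×10^-6 C.
By Gauss's law, ∮E·dA = E·4πr² = Q_enc/ε₀.
E = |Q_enc|/(4πε₀r²) = (4.022×10^-6)/(4π·8.85×10^-12·(0.511)²) = 1.38e5 N/C.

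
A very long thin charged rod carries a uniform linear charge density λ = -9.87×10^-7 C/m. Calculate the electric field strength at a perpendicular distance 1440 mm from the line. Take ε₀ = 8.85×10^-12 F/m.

Choose a coaxial cylinder of radius r = 1440 mm (arbitrary length L) as the Gaussian surface.
Q_enc = λL, so λ_enc = -9.87×10^-7 C/m.
By Gauss's law (flux through the curved wall only), E·2πrL = λ_enc L/ε₀.
E = |λ_enc|/(2πε₀r) = (9.87×10^-7)/(2π·8.85×10^-12·1.44) = 1.23e4 N/C.

E ≈ 1.23×10^4 N/C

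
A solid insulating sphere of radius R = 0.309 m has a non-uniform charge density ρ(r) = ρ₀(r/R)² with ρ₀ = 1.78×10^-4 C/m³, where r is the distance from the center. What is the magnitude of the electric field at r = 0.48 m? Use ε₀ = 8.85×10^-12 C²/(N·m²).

Symmetry ⇒ E = E(r) r̂. Gaussian sphere of radius r = 0.48 m (r > R, all charge enclosed).
Q_enc = 4π ∫₀^R ρ₀(r'/R)^2 r'² dr' = 4πρ₀R³/5 = 1.32×10^-5 C.
Gauss's law: E·4πr² = Q_enc/ε₀.
E = |Q_enc|/(4πε₀r²) = (1.32×10^-5)/(4π·8.85×10^-12·(0.48)²) = 5.15e5 N/C.

|E| = 5.15×10^5 N/C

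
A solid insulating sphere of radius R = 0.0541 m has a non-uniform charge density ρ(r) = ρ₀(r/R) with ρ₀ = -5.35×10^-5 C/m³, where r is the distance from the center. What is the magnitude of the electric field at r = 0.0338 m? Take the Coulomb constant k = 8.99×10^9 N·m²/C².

E ≈ 3.19e4 N/C

By spherical symmetry E is radial; choose a Gaussian sphere of radius r = 0.0338 m (r < R).
Integrate the density: Q_enc = 4π ∫₀^r ρ₀(r'/R)^1 r'² dr' = 4πρ₀ r^4/(4·R) = -4.055e-9 C.
Since E is radial and uniform over the Gaussian sphere, Φ = E·4πr² = Q_enc/ε₀.
E = k|Q_enc|/r² = (8.99×10^9)(4.055×10^-9)/(0.0338)² = 3.19e4 N/C.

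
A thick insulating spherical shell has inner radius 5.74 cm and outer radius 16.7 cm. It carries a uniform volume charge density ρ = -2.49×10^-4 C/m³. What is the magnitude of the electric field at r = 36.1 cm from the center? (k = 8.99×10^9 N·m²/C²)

By spherical symmetry E is radial; choose a Gaussian sphere of radius r = 36.1 cm (r > 16.7 cm, enclosing the whole shell).
Q_enc = ρ·(4π/3)(b³ − a³) = (-2.49×10^-4)·(4π/3)·((0.167)³ − (0.0574)³) = -4.661×10^-6 C.
Applying ∮E·dA = Q_enc/ε₀ with Φ = E(4πr²):
E = k|Q_enc|/r² = (8.99×10^9)(4.661e-6)/(0.361)² = 3.21×10^5 N/C.

3.21×10^5 N/C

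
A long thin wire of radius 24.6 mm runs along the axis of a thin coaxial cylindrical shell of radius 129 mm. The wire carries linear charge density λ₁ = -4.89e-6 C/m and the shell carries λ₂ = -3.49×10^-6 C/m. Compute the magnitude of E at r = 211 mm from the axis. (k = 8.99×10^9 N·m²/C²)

By cylindrical symmetry E is radial; use a coaxial Gaussian cylinder of radius 211 mm and length L (r > 129 mm, enclosing both).
λ_enc = λ₁ + λ₂ = (-4.89×10^-6) + (-3.49e-6) = -8.38×10^-6 C/m.
Applying ∮E·dA = Q_enc/ε₀ with the end caps contributing no flux:
E = 2k|λ_enc|/r = 2(8.99×10^9)(8.38×10^-6)/(0.211) = 7.14e5 N/C.

E = 7.14×10^5 V/m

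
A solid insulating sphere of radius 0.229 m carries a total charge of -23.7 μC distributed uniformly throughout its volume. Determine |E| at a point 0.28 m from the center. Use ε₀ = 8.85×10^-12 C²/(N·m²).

|E| ≈ 2.72e6 N/C

By spherical symmetry E is radial; choose a Gaussian sphere of radius r = 0.28 m (r > R, so the entire charge is enclosed).
Q_enc = -23.7 μC = -2.37e-5 C.
Gauss's law: E·4πr² = Q_enc/ε₀.
E = |Q_enc|/(4πε₀r²) = (2.37e-5)/(4π·8.85×10^-12·(0.28)²) = 2.72×10^6 N/C.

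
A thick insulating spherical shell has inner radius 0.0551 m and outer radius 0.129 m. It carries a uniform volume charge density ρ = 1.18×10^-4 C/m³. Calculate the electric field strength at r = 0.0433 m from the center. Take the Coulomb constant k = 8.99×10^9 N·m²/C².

E = 0

Use a concentric Gaussian sphere at r = 0.0433 m (r < 0.0551 m, inside the empty cavity).
No charge is enclosed, so by Gauss's law E·4πr² = 0 ⇒ E = 0.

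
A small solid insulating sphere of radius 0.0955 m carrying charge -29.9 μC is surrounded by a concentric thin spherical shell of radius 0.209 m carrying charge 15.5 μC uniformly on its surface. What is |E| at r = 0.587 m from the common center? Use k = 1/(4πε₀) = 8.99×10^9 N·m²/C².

Take a concentric spherical Gaussian surface of radius r = 0.587 m (r > 0.209 m, enclosing both).
Q_enc = (-29.9 μC) + (15.5 μC) = -1.44×10^-5 C.
Since E is radial and uniform over the Gaussian sphere, Φ = E·4πr² = Q_enc/ε₀.
E = k|Q_enc|/r² = (8.99×10^9)(1.44e-5)/(0.587)² = 3.76×10^5 N/C.

|E| ≈ 3.76×10^5 V/m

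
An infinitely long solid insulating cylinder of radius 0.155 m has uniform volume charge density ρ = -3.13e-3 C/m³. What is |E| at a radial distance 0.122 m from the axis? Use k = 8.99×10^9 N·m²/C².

Coaxial Gaussian cylinder, radius r = 0.122 m, length L (r < R).
Charge inside radius r per length L is ρ·πr²·L, so λ_enc = ρπr² = -1.464×10^-4 C/m.
Since E is radial and uniform over the curved surface, Φ = E·2πrL = Q_enc/ε₀ = λ_enc L/ε₀.
E = 2k|λ_enc|/r = 2(8.99×10^9)(1.464e-4)/(0.122) = 2.16×10^7 N/C.

|E| ≈ 2.16e7 N/C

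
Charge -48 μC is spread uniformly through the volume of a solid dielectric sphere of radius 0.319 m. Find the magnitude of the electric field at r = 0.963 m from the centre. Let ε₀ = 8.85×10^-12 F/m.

|E| = 4.65×10^5 V/m

Symmetry ⇒ E = E(r) r̂. Gaussian sphere of radius r = 0.963 m (r > R, so the entire charge is enclosed).
Q_enc = -48 μC = -4.80×10^-5 C.
Applying ∮E·dA = Q_enc/ε₀ with Φ = E(4πr²):
E = |Q_enc|/(4πε₀r²) = (4.80×10^-5)/(4π·8.85×10^-12·(0.963)²) = 4.65e5 N/C.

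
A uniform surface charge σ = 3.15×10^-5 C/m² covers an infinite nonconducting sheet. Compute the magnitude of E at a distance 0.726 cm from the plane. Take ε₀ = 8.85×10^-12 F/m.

By planar symmetry E is perpendicular to the sheet and uniform; use a Gaussian pillbox with flat faces of area A on each side of the sheet.
Flux Φ = 2EA and Q_enc = σA, so 2EA = σA/ε₀ ⇒ E = |σ|/(2ε₀), independent of distance.
E = |σ|/(2ε₀) = (3.15e-5)/(2·8.85×10^-12) = 1.78×10^6 N/C.

E ≈ 1.78×10^6 N/C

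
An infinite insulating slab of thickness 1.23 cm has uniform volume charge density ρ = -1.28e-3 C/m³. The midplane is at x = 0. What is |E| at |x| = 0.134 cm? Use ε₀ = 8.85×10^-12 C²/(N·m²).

|E| ≈ 1.94×10^5 N/C

By symmetry E is perpendicular to the slab. A Gaussian pillbox from −0.134 cm to +0.134 cm (face area A) lies entirely within the slab.
Q_enc = ρ·(2x)·A and flux = 2EA, so 2EA = 2ρxA/ε₀ ⇒ E = |ρ|x/ε₀.
E = (1.28e-3)(0.00134)/(8.85×10^-12) = 1.94×10^5 N/C.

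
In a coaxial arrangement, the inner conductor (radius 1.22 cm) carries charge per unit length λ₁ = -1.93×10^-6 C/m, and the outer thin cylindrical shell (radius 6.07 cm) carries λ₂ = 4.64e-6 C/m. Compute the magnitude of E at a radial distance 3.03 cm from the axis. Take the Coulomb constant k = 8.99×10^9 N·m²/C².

|E| ≈ 1.15×10^6 V/m

Coaxial Gaussian cylinder, radius r = 3.03 cm, length L (between the conductors, 1.22 cm < r < 6.07 cm).
Only the inner wire is enclosed; the outer shell contributes nothing inside itself. λ_enc = λ₁ = -1.93e-6 C/m.
By Gauss's law (flux through the curved wall only), E·2πrL = λ_enc L/ε₀.
E = 2k|λ_enc|/r = 2(8.99×10^9)(1.93×10^-6)/(0.0303) = 1.15×10^6 N/C.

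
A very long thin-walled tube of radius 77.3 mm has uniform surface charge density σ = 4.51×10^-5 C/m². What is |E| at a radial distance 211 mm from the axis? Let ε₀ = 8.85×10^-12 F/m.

E ≈ 1.87e6 V/m

Coaxial Gaussian cylinder, radius r = 211 mm, length L (r > 77.3 mm).
The whole shell is enclosed: λ_enc = σ·2πR = (4.51e-5)·2π·(0.0773) = 2.19e-5 C/m.
Gauss's law: E·2πrL = λ_enc L/ε₀.
E = |λ_enc|/(2πε₀r) = (2.19e-5)/(2π·8.85×10^-12·0.211) = 1.87×10^6 N/C.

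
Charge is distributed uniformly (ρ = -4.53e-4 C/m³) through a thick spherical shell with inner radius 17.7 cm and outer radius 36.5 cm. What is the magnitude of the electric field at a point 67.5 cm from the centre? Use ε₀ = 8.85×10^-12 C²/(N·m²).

Use a concentric Gaussian sphere at r = 67.5 cm (r > 36.5 cm, enclosing the whole shell).
Q_enc = ρ·(4π/3)(b³ − a³) = (-4.53e-4)·(4π/3)·((0.365)³ − (0.177)³) = -8.175e-5 C.
Applying ∮E·dA = Q_enc/ε₀ with Φ = E(4πr²):
E = |Q_enc|/(4πε₀r²) = (8.175×10^-5)/(4π·8.85×10^-12·(0.675)²) = 1.61×10^6 N/C.

|E| = 1.61e6 N/C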